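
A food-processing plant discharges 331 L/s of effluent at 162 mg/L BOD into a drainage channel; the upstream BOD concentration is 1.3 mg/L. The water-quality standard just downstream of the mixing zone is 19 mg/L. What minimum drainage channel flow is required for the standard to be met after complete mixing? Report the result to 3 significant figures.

Set C_mix = 19: (Q·1.300 + 331.0·162.0) / (Q + 331.0) = 19
→ Q = 331.0·(162.0 − 19)/(19 − 1.300) = 2674 L/s.

2670 L/s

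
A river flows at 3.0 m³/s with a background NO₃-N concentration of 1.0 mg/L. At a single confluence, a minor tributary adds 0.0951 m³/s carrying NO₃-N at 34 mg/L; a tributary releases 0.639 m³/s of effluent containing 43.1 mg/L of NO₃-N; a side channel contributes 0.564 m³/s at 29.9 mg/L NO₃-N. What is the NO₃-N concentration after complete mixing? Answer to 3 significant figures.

Mixed concentration C = ΣQC/ΣQ = (3.000·1.000 + 0.09510·34.00 + 0.6390·43.10 + 0.5640·29.90) / 4.298 = 50.64/4.298 = 11.78 mg/L.

11.8 mg/L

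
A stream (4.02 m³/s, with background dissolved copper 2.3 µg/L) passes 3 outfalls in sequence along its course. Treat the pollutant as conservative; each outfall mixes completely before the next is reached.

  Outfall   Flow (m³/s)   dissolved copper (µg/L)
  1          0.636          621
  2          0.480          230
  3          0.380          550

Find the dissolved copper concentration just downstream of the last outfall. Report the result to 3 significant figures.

Outfall 1: combined Q = 4.656 m³/s; C = (4.020·2.300 + 0.6360·621.0)/4.656 = 86.81 µg/L.
Outfall 2: combined Q = 5.136 m³/s; C = (4.656·86.81 + 0.4800·230.0)/5.136 = 100.2 µg/L.
Outfall 3: combined Q = 5.516 m³/s; C = (5.136·100.2 + 0.3800·550.0)/5.516 = 131.2 µg/L.

131 µg/L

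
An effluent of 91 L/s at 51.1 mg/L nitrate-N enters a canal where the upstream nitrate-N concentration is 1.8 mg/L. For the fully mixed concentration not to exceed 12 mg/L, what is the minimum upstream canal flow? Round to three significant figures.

Set C_mix = 12: (Q·1.800 + 91.00·51.10) / (Q + 91.00) = 12
→ Q = 91.00·(51.10 − 12)/(12 − 1.800) = 348.8 L/s.

349 L/s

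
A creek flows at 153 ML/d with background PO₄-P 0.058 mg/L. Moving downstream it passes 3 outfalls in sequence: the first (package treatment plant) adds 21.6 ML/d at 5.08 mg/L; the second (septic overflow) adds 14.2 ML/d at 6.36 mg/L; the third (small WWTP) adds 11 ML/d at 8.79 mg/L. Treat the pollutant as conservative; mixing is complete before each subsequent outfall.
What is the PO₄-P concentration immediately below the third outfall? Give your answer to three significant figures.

Outfall 1: combined Q = 174.6 ML/d; C = (153.0·0.05800 + 21.60·5.080)/174.6 = 0.6793 mg/L.
Outfall 2: combined Q = 188.8 ML/d; C = (174.6·0.6793 + 14.20·6.360)/188.8 = 1.107 mg/L.
Outfall 3: combined Q = 199.8 ML/d; C = (188.8·1.107 + 11.00·8.790)/199.8 = 1.530 mg/L.

1.53 mg/L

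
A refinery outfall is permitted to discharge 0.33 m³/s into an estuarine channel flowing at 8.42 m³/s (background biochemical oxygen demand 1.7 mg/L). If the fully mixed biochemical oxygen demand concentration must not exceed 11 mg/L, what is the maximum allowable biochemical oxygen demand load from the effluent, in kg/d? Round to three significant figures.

7080 kg/d

Mass balance at the limit: 8.420·1.700 + 0.3300·Cₑ = 8.750·11 → Cₑ = 248.3 mg/L.
Load = 0.3300 m³/s × 248.3 g/m³ × 86 400 s/d = 7079 kg/d.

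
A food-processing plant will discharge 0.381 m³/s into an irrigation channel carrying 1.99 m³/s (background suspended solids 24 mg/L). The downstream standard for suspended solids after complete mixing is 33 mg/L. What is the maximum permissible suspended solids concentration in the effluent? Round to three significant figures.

80.0 mg/L

At the limit, (Qr·Cr + Qe·Cₑ)/(Qr + Qe) = 33:
Cₑ = (2.371·33 − 1.990·24.00) / 0.3810 = 80.01 mg/L.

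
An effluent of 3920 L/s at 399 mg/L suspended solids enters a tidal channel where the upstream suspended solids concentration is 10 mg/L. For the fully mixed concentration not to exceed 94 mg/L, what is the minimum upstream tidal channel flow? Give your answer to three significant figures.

Set C_mix = 94: (Q·10.00 + 3920·399.0) / (Q + 3920) = 94
→ Q = 3920·(399.0 − 94)/(94 − 10.00) = 14230 L/s.

14200 L/s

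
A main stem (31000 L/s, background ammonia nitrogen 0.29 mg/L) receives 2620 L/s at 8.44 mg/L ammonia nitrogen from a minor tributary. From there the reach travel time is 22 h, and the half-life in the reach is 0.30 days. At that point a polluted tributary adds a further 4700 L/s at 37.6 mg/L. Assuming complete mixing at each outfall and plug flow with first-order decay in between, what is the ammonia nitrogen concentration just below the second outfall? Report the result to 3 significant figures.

4.71 mg/L

Mass balance: C = (31000·0.2900 + 2620·8.440) / 33620 = 31100/33620 = 0.9251 mg/L; combined flow 33620 L/s.
Half-life 0.30 d → k = ln 2 / 0.30 = 2.310 d⁻¹.
Decay over the reach: 0.9251·exp(−kt) = 0.9251·0.1203 = 0.1113 mg/L.
Second outfall: C = (33620·0.1113 + 4700·37.60)/38320 = 4.709 mg/L.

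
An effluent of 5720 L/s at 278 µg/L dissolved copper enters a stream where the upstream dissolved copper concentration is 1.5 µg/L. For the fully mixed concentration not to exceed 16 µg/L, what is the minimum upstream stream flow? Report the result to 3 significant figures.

103000 L/s

Set C_mix = 16: (Q·1.500 + 5720·278.0) / (Q + 5720) = 16
→ Q = 5720·(278.0 − 16)/(16 − 1.500) = 103400 L/s.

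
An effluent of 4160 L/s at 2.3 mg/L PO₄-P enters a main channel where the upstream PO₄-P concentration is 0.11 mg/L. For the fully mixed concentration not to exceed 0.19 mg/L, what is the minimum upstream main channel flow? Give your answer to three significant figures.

Set C_mix = 0.19: (Q·0.1100 + 4160·2.300) / (Q + 4160) = 0.19
→ Q = 4160·(2.300 − 0.19)/(0.19 − 0.1100) = 109700 L/s.

110000 L/s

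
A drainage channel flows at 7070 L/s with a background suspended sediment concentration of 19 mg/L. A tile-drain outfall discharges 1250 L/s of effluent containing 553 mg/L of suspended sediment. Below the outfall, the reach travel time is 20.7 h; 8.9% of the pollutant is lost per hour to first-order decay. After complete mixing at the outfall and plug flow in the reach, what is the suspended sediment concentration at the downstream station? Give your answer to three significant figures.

14.4 mg/L

After mixing, C = (7070·19.00 + 1250·553.0) / 8320 = 825600/8320 = 99.23 mg/L.
8.9%/h lost → k = −ln(1 − 0.089) = 0.09321 h⁻¹.
Applying C = C₀e^(−kt): 99.23 × 0.1452 = 14.41 mg/L.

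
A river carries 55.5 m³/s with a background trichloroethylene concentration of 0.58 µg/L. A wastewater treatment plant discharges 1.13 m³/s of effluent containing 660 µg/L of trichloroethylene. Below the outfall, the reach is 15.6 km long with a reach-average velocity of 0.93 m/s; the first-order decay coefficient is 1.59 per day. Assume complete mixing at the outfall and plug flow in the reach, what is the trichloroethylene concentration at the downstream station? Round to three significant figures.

10.1 µg/L

After mixing, C = (55.50·0.5800 + 1.130·660.0) / 56.63 = 778.0/56.63 = 13.74 µg/L.
Travel time t = 15.6·1000 / 0.93 = 16770 s = 4.659 h.
Applying C = C₀e^(−kt): 13.74 × 0.7344 = 10.09 µg/L.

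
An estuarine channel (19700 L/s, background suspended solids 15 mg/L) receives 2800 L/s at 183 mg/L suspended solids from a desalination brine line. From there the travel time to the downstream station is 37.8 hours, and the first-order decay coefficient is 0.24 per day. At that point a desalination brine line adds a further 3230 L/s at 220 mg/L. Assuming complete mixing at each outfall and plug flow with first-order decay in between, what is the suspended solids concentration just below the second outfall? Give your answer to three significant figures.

Mass balance: C = (19700·15.00 + 2800·183.0) / 22500 = 807900/22500 = 35.91 mg/L; combined flow 22500 L/s.
Decay over the reach: 35.91·exp(−kt) = 35.91·0.6852 = 24.60 mg/L.
At the second outfall, C = (22500·24.60 + 3230·220.0) / (22500 + 3230) = 49.13 mg/L.

49.1 mg/L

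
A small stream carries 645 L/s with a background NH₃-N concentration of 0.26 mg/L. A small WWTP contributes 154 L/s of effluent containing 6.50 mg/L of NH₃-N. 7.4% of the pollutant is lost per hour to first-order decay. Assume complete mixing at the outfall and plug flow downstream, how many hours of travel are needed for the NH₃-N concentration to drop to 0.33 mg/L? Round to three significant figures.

Conservation of mass: C = (645.0·0.2600 + 154.0·6.500) / 799.0 = 1169/799.0 = 1.463 mg/L.
7.4%/h lost → k = −ln(1 − 0.074) = 0.07688 h⁻¹.
1.463·exp(−k·t) = 0.33 → t = ln(1.463/0.33)/k = 69720 s = 19.37 h.

19.4 h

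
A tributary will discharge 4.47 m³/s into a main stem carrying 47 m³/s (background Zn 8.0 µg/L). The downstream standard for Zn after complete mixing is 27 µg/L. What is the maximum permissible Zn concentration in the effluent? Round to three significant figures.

227 µg/L

At the limit, (Qr·Cr + Qe·Cₑ)/(Qr + Qe) = 27:
Cₑ = (51.47·27 − 47.00·8.000) / 4.470 = 226.8 µg/L.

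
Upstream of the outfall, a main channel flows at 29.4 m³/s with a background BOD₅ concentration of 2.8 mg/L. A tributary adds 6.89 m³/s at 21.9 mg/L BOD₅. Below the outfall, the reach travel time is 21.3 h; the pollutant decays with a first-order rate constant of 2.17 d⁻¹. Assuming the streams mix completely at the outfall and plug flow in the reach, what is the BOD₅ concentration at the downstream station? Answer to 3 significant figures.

0.937 mg/L

Mass balance: C = (29.40·2.800 + 6.890·21.90) / 36.29 = 233.2/36.29 = 6.426 mg/L.
After decay, C = 6.426 × e^(−kt) = 6.426 × 0.1457 = 0.9366 mg/L.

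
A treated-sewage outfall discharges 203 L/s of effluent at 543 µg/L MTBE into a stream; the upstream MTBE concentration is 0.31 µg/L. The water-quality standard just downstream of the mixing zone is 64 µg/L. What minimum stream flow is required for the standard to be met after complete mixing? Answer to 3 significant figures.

Set C_mix = 64: (Q·0.3100 + 203.0·543.0) / (Q + 203.0) = 64
→ Q = 203.0·(543.0 − 64)/(64 − 0.3100) = 1527 L/s.

1530 L/s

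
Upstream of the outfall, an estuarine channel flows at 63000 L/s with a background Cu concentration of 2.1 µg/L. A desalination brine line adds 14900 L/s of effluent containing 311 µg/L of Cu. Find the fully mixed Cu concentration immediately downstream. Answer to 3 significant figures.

Flow-weighted average: C = (63000·2.100 + 14900·311.0) / 77900 = 4766000/77900 = 61.18 µg/L.

61.2 µg/L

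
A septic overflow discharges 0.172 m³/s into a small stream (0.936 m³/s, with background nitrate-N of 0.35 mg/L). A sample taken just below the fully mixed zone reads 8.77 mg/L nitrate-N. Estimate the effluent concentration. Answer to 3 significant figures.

Mass balance: 0.9360·0.3500 + 0.1720·Cₑ = 1.108·8.770
→ Cₑ = (1.108·8.770 − 0.9360·0.3500) / 0.1720 = 54.59 mg/L.

54.6 mg/L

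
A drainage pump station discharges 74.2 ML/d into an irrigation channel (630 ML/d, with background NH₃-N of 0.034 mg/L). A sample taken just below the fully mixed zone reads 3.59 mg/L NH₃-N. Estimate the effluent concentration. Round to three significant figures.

Mass balance: 630.0·0.03400 + 74.20·Cₑ = 704.2·3.590
→ Cₑ = (704.2·3.590 − 630.0·0.03400) / 74.20 = 33.78 mg/L.

33.8 mg/L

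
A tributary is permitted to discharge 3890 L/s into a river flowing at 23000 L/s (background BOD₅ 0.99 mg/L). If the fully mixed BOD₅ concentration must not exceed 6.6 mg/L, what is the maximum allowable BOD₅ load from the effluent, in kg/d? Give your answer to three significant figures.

13400 kg/d

Mass balance at the limit: 23000·0.9900 + 3890·Cₑ = 26890·6.6 → Cₑ = 39.77 mg/L.
3890 L/s = 3.890 m³/s. Load = 3.890 m³/s × 39.77 g/m³ × 86 400 s/d = 13370 kg/d.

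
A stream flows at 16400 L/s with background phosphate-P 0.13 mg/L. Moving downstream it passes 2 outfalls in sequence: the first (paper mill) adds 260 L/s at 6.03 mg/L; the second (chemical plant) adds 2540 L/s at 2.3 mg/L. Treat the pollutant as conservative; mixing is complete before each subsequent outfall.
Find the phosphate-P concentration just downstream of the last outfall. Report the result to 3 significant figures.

Outfall 1: combined Q = 16660 L/s; C = (16400·0.1300 + 260.0·6.030)/16660 = 0.2221 mg/L.
Outfall 2: combined Q = 19200 L/s; C = (16660·0.2221 + 2540·2.300)/19200 = 0.4970 mg/L.

0.497 mg/L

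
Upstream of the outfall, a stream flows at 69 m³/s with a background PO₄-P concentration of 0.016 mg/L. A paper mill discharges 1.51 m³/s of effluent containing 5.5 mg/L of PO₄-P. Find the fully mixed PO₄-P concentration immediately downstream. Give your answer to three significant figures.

0.133 mg/L

Conservation of mass: C = (69.00·0.01600 + 1.510·5.500) / 70.51 = 9.409/70.51 = 0.1334 mg/L.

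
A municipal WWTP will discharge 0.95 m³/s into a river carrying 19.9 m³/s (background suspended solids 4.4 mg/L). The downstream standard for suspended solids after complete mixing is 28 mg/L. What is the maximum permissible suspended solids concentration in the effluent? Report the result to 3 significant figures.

522 mg/L

At the limit, (Qr·Cr + Qe·Cₑ)/(Qr + Qe) = 28:
Cₑ = (20.85·28 − 19.90·4.400) / 0.9500 = 522.4 mg/L.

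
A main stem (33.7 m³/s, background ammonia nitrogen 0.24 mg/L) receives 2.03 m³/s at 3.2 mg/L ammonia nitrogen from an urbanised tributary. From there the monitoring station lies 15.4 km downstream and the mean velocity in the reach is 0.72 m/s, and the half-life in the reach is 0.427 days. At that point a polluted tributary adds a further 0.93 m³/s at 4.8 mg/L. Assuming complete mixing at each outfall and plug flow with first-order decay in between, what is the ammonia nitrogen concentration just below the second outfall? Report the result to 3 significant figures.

Conservation of mass: C = (33.70·0.2400 + 2.030·3.200) / 35.73 = 14.58/35.73 = 0.4082 mg/L; combined flow 35.73 m³/s.
Travel time t = 15.4·1000 / 0.72 = 21390 s = 5.941 h.
Half-life 0.427 d → k = ln 2 / 0.427 = 1.623 d⁻¹.
Decay over the reach: 0.4082·exp(−kt) = 0.4082·0.6691 = 0.2731 mg/L.
Second outfall: C = (35.73·0.2731 + 0.9300·4.800)/36.66 = 0.3879 mg/L.

0.388 mg/L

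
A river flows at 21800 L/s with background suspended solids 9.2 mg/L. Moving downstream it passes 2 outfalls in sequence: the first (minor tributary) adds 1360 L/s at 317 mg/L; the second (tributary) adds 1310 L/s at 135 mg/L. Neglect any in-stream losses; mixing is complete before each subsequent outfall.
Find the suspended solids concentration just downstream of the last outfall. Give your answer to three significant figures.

After outfall 1: Q = 21800 + 1360 = 23160 L/s; C = (21800·9.200 + 1360·317.0)/23160 = 27.27 mg/L.
After outfall 2: Q = 23160 + 1310 = 24470 L/s; C = (23160·27.27 + 1310·135.0)/24470 = 33.04 mg/L.

33.0 mg/L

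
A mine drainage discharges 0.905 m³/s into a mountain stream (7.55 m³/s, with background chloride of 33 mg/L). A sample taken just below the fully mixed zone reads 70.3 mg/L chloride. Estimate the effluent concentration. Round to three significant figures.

Mass balance: 7.550·33.00 + 0.9050·Cₑ = 8.455·70.30
→ Cₑ = (8.455·70.30 − 7.550·33.00) / 0.9050 = 381.5 mg/L.

381 mg/L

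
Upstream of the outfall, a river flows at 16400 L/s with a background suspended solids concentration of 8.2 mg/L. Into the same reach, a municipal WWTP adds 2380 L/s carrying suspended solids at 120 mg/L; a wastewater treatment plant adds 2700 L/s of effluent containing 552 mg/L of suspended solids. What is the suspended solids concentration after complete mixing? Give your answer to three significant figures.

88.9 mg/L

Conservation of mass: C = (16400·8.200 + 2380·120.0 + 2700·552.0) / 21480 = 1910000/21480 = 88.94 mg/L.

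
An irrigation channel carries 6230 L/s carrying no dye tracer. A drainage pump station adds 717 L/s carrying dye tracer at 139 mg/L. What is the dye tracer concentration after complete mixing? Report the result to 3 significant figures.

Mixed concentration C = ΣQC/ΣQ = (6230·0 + 717.0·139.0) / 6947 = 99660/6947 = 14.35 mg/L.

14.3 mg/L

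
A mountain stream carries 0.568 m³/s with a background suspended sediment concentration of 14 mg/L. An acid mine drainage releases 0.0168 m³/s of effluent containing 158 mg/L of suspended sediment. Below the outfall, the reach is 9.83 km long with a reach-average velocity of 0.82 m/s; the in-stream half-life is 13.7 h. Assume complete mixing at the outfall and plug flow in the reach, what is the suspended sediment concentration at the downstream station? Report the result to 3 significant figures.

15.3 mg/L

After mixing, C = (0.5680·14.00 + 0.01680·158.0) / 0.5848 = 10.61/0.5848 = 18.14 mg/L.
Travel time t = 9.83·1000 / 0.82 = 11990 s = 3.330 h.
Half-life 13.7 h → k = ln 2 / 13.7 = 0.05059 h⁻¹ = 1.214 d⁻¹.
First-order decay: C = 18.14·exp(−k·t) = 18.14·0.8450 = 15.32 mg/L.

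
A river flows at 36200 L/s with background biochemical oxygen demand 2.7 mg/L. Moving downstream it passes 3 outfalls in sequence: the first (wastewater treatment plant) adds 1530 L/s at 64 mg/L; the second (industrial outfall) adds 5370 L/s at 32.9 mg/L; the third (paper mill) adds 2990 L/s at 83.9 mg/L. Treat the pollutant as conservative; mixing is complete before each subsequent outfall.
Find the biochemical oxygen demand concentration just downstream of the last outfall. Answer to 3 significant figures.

13.5 mg/L

Outfall 1: combined Q = 37730 L/s; C = (36200·2.700 + 1530·64.00)/37730 = 5.186 mg/L.
Outfall 2: combined Q = 43100 L/s; C = (37730·5.186 + 5370·32.90)/43100 = 8.639 mg/L.
Outfall 3: combined Q = 46090 L/s; C = (43100·8.639 + 2990·83.90)/46090 = 13.52 mg/L.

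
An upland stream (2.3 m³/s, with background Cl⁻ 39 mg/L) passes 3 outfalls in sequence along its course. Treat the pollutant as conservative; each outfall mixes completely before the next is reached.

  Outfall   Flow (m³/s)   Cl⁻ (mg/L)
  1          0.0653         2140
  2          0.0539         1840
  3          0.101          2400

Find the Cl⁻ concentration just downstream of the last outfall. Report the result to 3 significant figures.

After outfall 1: Q = 2.300 + 0.06530 = 2.365 m³/s; C = (2.300·39.00 + 0.06530·2140)/2.365 = 97.00 mg/L.
After outfall 2: Q = 2.365 + 0.05390 = 2.419 m³/s; C = (2.365·97.00 + 0.05390·1840)/2.419 = 135.8 mg/L.
After outfall 3: Q = 2.419 + 0.1010 = 2.520 m³/s; C = (2.419·135.8 + 0.1010·2400)/2.520 = 226.6 mg/L.

227 mg/L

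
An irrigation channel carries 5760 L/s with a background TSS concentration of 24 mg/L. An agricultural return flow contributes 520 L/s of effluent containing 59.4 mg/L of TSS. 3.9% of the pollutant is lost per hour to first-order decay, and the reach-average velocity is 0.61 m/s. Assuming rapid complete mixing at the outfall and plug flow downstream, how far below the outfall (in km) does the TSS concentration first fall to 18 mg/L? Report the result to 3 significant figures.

22.2 km

After mixing, C = (5760·24.00 + 520.0·59.40) / 6280 = 169100/6280 = 26.93 mg/L.
3.9%/h lost → k = −ln(1 − 0.039) = 0.03978 h⁻¹.
Set 26.93·exp(−k·t) = 18 → t = ln(26.93/18)/k = 36460 s = 10.13 h.
Distance = v·t = 0.61·36460 = 22240 m = 22.24 km.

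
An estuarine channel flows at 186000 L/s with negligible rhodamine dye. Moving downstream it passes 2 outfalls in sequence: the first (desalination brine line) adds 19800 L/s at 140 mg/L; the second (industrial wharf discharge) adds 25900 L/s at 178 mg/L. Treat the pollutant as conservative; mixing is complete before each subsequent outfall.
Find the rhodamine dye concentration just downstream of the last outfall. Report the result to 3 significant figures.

31.9 mg/L

After outfall 1: Q = 186000 + 19800 = 205800 L/s; C = (186000·0 + 19800·140.0)/205800 = 13.47 mg/L.
After outfall 2: Q = 205800 + 25900 = 231700 L/s; C = (205800·13.47 + 25900·178.0)/231700 = 31.86 mg/L.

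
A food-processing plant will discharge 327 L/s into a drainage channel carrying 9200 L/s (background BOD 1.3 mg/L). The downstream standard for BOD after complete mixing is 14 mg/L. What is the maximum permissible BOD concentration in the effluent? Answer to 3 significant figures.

At the limit, (Qr·Cr + Qe·Cₑ)/(Qr + Qe) = 14:
Cₑ = (9527·14 − 9200·1.300) / 327.0 = 371.3 mg/L.

371 mg/L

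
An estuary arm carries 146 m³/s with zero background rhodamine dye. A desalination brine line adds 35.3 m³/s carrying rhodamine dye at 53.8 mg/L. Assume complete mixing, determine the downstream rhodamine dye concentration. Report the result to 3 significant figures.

Conservation of mass: C = (146.0·0 + 35.30·53.80) / 181.3 = 1899/181.3 = 10.48 mg/L.

10.5 mg/L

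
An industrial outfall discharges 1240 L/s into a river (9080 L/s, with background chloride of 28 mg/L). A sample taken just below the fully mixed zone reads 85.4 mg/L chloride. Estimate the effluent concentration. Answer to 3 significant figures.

Mass balance: 9080·28.00 + 1240·Cₑ = 10320·85.40
→ Cₑ = (10320·85.40 − 9080·28.00) / 1240 = 505.7 mg/L.

506 mg/L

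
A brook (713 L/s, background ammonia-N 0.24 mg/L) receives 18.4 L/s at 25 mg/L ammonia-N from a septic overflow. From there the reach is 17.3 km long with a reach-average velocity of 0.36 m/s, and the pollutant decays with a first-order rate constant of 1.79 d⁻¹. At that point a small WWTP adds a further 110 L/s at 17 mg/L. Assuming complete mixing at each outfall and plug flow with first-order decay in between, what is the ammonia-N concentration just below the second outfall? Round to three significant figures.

2.50 mg/L

Mass balance: C = (713.0·0.2400 + 18.40·25.00) / 731.4 = 631.1/731.4 = 0.8629 mg/L; combined flow 731.4 L/s.
Travel time t = 17.3·1000 / 0.36 = 48060 s = 13.35 h.
Applying C = C₀e^(−kt): 0.8629 × 0.3695 = 0.3188 mg/L.
Second outfall: C = (731.4·0.3188 + 110.0·17.00)/841.4 = 2.500 mg/L.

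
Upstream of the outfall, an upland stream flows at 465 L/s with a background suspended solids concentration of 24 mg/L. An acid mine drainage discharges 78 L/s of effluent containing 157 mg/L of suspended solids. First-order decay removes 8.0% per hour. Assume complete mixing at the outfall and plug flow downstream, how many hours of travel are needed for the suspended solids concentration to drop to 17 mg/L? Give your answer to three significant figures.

11.2 h

Mass balance: C = (465.0·24.00 + 78.00·157.0) / 543.0 = 23410/543.0 = 43.10 mg/L.
8.0%/h lost → k = −ln(1 − 0.08) = 0.08338 h⁻¹.
43.10·exp(−k·t) = 17 → t = ln(43.10/17)/k = 40170 s = 11.16 h.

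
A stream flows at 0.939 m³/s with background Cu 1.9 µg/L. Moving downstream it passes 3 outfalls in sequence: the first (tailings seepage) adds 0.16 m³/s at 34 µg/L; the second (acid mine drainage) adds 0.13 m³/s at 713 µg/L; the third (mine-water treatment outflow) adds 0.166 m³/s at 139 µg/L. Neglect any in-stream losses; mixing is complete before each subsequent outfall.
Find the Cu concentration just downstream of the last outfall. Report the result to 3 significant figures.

88.2 µg/L

Outfall 1: combined Q = 1.099 m³/s; C = (0.9390·1.900 + 0.1600·34.00)/1.099 = 6.573 µg/L.
Outfall 2: combined Q = 1.229 m³/s; C = (1.099·6.573 + 0.1300·713.0)/1.229 = 81.30 µg/L.
Outfall 3: combined Q = 1.395 m³/s; C = (1.229·81.30 + 0.1660·139.0)/1.395 = 88.16 µg/L.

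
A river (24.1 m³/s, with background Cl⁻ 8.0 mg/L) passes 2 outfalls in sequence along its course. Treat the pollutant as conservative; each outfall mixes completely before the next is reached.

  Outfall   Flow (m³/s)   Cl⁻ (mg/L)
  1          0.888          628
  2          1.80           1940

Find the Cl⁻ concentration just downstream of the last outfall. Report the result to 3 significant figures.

Outfall 1: combined Q = 24.99 m³/s; C = (24.10·8.000 + 0.8880·628.0)/24.99 = 30.03 mg/L.
Outfall 2: combined Q = 26.79 m³/s; C = (24.99·30.03 + 1.800·1940)/26.79 = 158.4 mg/L.

158 mg/L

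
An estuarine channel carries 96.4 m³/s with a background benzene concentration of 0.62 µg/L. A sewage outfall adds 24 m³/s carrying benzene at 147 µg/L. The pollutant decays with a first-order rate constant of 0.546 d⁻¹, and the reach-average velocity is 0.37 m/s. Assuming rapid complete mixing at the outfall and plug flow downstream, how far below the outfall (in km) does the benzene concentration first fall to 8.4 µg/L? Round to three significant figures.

74.1 km

Mixed concentration C = ΣQC/ΣQ = (96.40·0.6200 + 24.00·147.0) / 120.4 = 3588/120.4 = 29.80 µg/L.
Set 29.80·exp(−k·t) = 8.4 → t = ln(29.80/8.4)/k = 200400 s = 55.66 h.
Distance = v·t = 0.37·200400 = 74140 m = 74.14 km.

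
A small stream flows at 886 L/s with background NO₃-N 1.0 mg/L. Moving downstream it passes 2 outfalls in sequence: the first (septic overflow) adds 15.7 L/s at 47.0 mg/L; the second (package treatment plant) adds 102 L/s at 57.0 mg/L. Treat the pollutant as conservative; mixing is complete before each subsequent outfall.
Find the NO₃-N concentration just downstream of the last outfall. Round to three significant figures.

Below outfall 1: Q → 901.7 L/s, C = (886.0·1.000 + 15.70·47.00)/901.7 = 1.801 mg/L.
Below outfall 2: Q → 1004 L/s, C = (901.7·1.801 + 102.0·57.00)/1004 = 7.410 mg/L.

7.41 mg/L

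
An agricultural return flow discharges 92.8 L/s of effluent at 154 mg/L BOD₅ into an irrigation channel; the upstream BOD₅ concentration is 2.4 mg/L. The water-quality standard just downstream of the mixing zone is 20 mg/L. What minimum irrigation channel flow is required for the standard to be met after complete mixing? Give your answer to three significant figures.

Set C_mix = 20: (Q·2.400 + 92.80·154.0) / (Q + 92.80) = 20
→ Q = 92.80·(154.0 − 20)/(20 − 2.400) = 706.5 L/s.

707 L/s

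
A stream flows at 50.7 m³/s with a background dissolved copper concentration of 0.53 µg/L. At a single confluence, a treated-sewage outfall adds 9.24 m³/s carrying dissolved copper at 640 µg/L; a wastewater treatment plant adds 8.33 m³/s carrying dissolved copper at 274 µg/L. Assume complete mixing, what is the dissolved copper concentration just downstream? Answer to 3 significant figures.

120 µg/L

Mixed concentration C = ΣQC/ΣQ = (50.70·0.5300 + 9.240·640.0 + 8.330·274.0) / 68.27 = 8223/68.27 = 120.4 µg/L.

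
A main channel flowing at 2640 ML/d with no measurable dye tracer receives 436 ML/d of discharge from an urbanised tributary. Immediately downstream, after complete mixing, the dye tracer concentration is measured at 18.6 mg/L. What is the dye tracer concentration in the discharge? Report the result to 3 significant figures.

Mass balance: 2640·0 + 436.0·Cₑ = 3076·18.60
→ Cₑ = (3076·18.60 − 2640·0) / 436.0 = 131.2 mg/L.

131 mg/L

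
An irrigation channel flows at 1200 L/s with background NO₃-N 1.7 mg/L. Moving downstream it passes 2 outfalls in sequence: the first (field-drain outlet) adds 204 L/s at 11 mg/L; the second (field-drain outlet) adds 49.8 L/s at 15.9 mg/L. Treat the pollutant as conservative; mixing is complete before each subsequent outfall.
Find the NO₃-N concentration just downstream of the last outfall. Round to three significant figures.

3.49 mg/L

After outfall 1: Q = 1200 + 204.0 = 1404 L/s; C = (1200·1.700 + 204.0·11.00)/1404 = 3.051 mg/L.
After outfall 2: Q = 1404 + 49.80 = 1454 L/s; C = (1404·3.051 + 49.80·15.90)/1454 = 3.491 mg/L.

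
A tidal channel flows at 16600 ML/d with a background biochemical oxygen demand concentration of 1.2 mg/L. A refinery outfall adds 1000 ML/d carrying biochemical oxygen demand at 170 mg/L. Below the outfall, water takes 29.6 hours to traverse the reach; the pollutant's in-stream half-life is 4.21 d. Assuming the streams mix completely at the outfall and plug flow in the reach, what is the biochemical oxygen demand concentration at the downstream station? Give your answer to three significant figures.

8.81 mg/L

After mixing, C = (16600·1.200 + 1000·170.0) / 17600 = 189900/17600 = 10.79 mg/L.
Half-life 4.21 d → k = ln 2 / 4.21 = 0.1646 d⁻¹.
After decay, C = 10.79 × e^(−kt) = 10.79 × 0.8162 = 8.808 mg/L.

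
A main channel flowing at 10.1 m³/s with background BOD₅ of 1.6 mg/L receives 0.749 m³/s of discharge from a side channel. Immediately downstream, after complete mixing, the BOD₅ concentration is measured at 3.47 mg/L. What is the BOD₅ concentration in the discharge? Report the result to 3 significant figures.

Mass balance: 10.10·1.600 + 0.7490·Cₑ = 10.85·3.470
→ Cₑ = (10.85·3.470 − 10.10·1.600) / 0.7490 = 28.69 mg/L.

28.7 mg/L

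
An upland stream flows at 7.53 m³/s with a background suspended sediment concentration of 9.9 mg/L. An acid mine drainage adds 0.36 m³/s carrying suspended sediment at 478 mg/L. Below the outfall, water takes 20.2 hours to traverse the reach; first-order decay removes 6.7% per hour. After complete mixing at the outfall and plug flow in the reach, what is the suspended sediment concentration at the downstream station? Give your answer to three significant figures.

Flow-weighted average: C = (7.530·9.900 + 0.3600·478.0) / 7.890 = 246.6/7.890 = 31.26 mg/L.
6.7%/h lost → k = −ln(1 − 0.067) = 0.06935 h⁻¹.
First-order decay: C = 31.26·exp(−k·t) = 31.26·0.2464 = 7.701 mg/L.

7.70 mg/L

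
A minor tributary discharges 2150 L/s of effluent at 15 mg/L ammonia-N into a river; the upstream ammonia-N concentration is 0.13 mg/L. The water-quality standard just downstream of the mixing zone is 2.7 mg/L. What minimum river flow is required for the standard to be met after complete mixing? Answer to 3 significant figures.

10300 L/s

Set C_mix = 2.7: (Q·0.1300 + 2150·15.00) / (Q + 2150) = 2.7
→ Q = 2150·(15.00 − 2.7)/(2.7 − 0.1300) = 10290 L/s.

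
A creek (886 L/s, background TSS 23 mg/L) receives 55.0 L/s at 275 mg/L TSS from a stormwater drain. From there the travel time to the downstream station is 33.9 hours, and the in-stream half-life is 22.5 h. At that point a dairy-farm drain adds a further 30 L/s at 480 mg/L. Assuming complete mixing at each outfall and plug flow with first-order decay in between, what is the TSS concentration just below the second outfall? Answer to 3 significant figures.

Conservation of mass: C = (886.0·23.00 + 55.00·275.0) / 941.0 = 35500/941.0 = 37.73 mg/L; combined flow 941.0 L/s.
Half-life 22.5 h → k = ln 2 / 22.5 = 0.03081 h⁻¹ = 0.7394 d⁻¹.
Applying C = C₀e^(−kt): 37.73 × 0.3519 = 13.28 mg/L.
Second outfall: C = (941.0·13.28 + 30.00·480.0)/971.0 = 27.70 mg/L.

27.7 mg/L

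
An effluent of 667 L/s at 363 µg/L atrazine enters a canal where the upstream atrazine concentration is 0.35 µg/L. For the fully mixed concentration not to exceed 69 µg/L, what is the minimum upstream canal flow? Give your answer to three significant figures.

2860 L/s

Set C_mix = 69: (Q·0.3500 + 667.0·363.0) / (Q + 667.0) = 69
→ Q = 667.0·(363.0 − 69)/(69 − 0.3500) = 2856 L/s.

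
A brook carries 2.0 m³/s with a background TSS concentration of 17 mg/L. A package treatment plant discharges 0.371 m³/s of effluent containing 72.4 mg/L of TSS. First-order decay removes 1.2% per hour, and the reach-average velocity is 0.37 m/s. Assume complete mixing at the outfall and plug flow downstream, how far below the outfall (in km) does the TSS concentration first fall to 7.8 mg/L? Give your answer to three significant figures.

131 km

Conservation of mass: C = (2.000·17.00 + 0.3710·72.40) / 2.371 = 60.86/2.371 = 25.67 mg/L.
1.2%/h lost → k = −ln(1 − 0.012) = 0.01207 h⁻¹.
Set 25.67·exp(−k·t) = 7.8 → t = ln(25.67/7.8)/k = 355200 s = 98.67 h.
Distance = v·t = 0.37·355200 = 131400 m = 131.4 km.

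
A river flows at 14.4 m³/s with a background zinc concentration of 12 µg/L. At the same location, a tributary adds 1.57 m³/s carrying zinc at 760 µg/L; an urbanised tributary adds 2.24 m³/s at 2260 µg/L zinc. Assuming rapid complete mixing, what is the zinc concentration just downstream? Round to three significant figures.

Mass balance: C = (14.40·12.00 + 1.570·760.0 + 2.240·2260) / 18.21 = 6428/18.21 = 353.0 µg/L.

353 µg/L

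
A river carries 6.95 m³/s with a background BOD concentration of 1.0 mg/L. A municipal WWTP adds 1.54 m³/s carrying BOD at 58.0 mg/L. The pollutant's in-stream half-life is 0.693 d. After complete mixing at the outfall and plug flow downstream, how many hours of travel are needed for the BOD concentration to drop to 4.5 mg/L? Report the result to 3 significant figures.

22.2 h

Mixed concentration C = ΣQC/ΣQ = (6.950·1.000 + 1.540·58.00) / 8.490 = 96.27/8.490 = 11.34 mg/L.
Half-life 0.693 d → k = ln 2 / 0.693 = 1.000 d⁻¹.
11.34·exp(−k·t) = 4.5 → t = ln(11.34/4.5)/k = 79830 s = 22.18 h.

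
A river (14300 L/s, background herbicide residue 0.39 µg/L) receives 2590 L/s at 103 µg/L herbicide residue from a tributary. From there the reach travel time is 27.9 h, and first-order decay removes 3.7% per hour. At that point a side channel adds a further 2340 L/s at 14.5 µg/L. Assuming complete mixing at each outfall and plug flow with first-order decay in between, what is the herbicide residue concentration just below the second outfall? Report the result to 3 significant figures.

6.71 µg/L

Mass balance: C = (14300·0.3900 + 2590·103.0) / 16890 = 272300/16890 = 16.12 µg/L; combined flow 16890 L/s.
3.7%/h lost → k = −ln(1 − 0.037) = 0.03770 h⁻¹.
Applying C = C₀e^(−kt): 16.12 × 0.3493 = 5.632 µg/L.
Second outfall: C = (16890·5.632 + 2340·14.50)/19230 = 6.711 µg/L.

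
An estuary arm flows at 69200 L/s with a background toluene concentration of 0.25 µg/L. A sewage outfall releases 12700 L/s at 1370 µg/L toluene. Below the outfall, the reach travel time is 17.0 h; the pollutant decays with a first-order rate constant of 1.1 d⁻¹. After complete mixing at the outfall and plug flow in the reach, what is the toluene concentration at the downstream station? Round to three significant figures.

97.6 µg/L

Mass balance: C = (69200·0.2500 + 12700·1370) / 81900 = 17420000/81900 = 212.7 µg/L.
First-order decay: C = 212.7·exp(−k·t) = 212.7·0.4588 = 97.56 µg/L.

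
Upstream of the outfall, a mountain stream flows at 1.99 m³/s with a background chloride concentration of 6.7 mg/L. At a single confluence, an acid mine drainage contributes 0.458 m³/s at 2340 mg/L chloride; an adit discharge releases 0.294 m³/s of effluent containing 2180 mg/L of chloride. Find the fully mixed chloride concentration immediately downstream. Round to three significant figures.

After mixing, C = (1.990·6.700 + 0.4580·2340 + 0.2940·2180) / 2.742 = 1726/2.742 = 629.5 mg/L.

629 mg/L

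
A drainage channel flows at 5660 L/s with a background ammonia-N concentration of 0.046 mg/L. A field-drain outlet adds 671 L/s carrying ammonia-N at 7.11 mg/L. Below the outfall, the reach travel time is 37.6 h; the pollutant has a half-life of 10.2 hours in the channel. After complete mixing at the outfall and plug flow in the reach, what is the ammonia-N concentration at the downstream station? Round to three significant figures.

0.0617 mg/L

After mixing, C = (5660·0.04600 + 671.0·7.110) / 6331 = 5031/6331 = 0.7947 mg/L.
Half-life 10.2 h → k = ln 2 / 10.2 = 0.06796 h⁻¹ = 1.631 d⁻¹.
Applying C = C₀e^(−kt): 0.7947 × 0.07768 = 0.06173 mg/L.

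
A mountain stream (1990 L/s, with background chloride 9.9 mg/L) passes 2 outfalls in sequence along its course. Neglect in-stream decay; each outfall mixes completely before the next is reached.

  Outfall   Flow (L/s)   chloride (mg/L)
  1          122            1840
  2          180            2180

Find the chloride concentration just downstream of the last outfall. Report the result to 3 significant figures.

Outfall 1: combined Q = 2112 L/s; C = (1990·9.900 + 122.0·1840)/2112 = 115.6 mg/L.
Outfall 2: combined Q = 2292 L/s; C = (2112·115.6 + 180.0·2180)/2292 = 277.7 mg/L.

278 mg/L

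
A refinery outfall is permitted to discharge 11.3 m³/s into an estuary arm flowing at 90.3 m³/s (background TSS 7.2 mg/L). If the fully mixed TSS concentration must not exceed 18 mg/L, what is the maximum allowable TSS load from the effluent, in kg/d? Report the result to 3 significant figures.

102000 kg/d

Mass balance at the limit: 90.30·7.200 + 11.30·Cₑ = 101.6·18 → Cₑ = 104.3 mg/L.
Load = 11.30 m³/s × 104.3 g/m³ × 86 400 s/d = 101800 kg/d.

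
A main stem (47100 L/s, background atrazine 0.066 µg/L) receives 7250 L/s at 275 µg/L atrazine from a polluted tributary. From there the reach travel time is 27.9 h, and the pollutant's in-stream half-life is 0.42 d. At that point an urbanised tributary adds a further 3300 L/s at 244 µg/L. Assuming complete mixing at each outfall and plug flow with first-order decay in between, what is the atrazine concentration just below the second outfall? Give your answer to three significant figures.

Conservation of mass: C = (47100·0.06600 + 7250·275.0) / 54350 = 1997000/54350 = 36.74 µg/L; combined flow 54350 L/s.
Half-life 0.42 d → k = ln 2 / 0.42 = 1.650 d⁻¹.
Applying C = C₀e^(−kt): 36.74 × 0.1468 = 5.394 µg/L.
At the second outfall, C = (54350·5.394 + 3300·244.0) / (54350 + 3300) = 19.05 µg/L.

19.1 µg/L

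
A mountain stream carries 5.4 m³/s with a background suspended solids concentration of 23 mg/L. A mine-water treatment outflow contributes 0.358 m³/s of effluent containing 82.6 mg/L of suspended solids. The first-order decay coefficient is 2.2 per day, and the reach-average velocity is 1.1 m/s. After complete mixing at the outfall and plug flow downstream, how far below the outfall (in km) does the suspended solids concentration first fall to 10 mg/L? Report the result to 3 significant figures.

42.4 km

Conservation of mass: C = (5.400·23.00 + 0.3580·82.60) / 5.758 = 153.8/5.758 = 26.71 mg/L.
Set 26.71·exp(−k·t) = 10 → t = ln(26.71/10)/k = 38580 s = 10.72 h.
Distance = v·t = 1.1·38580 = 42430 m = 42.43 km.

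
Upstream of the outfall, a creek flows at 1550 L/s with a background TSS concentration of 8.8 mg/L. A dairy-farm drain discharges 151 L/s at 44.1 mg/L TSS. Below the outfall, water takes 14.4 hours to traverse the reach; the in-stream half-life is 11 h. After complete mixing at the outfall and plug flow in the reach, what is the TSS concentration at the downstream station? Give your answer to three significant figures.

After mixing, C = (1550·8.800 + 151.0·44.10) / 1701 = 20300/1701 = 11.93 mg/L.
Half-life 11 h → k = ln 2 / 11 = 0.06301 h⁻¹ = 1.512 d⁻¹.
Applying C = C₀e^(−kt): 11.93 × 0.4036 = 4.816 mg/L.

4.82 mg/L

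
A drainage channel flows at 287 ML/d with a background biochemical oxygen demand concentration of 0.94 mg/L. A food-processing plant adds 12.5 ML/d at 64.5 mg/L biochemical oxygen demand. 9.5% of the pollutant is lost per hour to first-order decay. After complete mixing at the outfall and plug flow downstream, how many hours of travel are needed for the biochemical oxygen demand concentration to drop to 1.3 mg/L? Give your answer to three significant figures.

Flow-weighted average: C = (287.0·0.9400 + 12.50·64.50) / 299.5 = 1076/299.5 = 3.593 mg/L.
9.5%/h lost → k = −ln(1 − 0.095) = 0.09982 h⁻¹.
3.593·exp(−k·t) = 1.3 → t = ln(3.593/1.3)/k = 36660 s = 10.18 h.

10.2 h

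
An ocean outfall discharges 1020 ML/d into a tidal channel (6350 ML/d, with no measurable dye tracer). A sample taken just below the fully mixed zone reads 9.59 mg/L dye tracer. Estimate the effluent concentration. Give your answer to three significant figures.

Mass balance: 6350·0 + 1020·Cₑ = 7370·9.590
→ Cₑ = (7370·9.590 − 6350·0) / 1020 = 69.29 mg/L.

69.3 mg/L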